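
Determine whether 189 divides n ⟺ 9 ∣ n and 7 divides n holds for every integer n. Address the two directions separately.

(⟸) This fails: take n = 63. Both 9 ∣ 63 and 7 ∣ 63, yet 63 is not a multiple of 189 (since 63 = 0·189 + 63), so 189 ∤ 63.

(⟹) If 189 ∣ n, write n = 189q. Since 189 = 21·9, n = 9·(21q), so 9 ∣ n; and since 189 = 27·7, n = 7·(27q), so 7 ∣ n.

The forward direction holds; the converse fails.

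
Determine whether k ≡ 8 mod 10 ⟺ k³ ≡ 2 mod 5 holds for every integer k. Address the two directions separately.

(⇒) Suppose k ≡ 8 (mod 10). Then k³ ≡ 8³ = 512 (mod 10), and since 5 ∣ 10, also k³ ≡ 2 (mod 5).

(⇐) This fails: take k = 3. Then 3³ = 27 ≡ 2 (mod 5), yet 3 ≡ 3 (mod 10), not 8.

Only the forward implication holds.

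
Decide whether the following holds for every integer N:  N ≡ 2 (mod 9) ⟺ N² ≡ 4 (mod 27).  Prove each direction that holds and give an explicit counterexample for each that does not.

Neither direction holds.

(⟹) This fails: take N = 11. Then 11 ≡ 2 (mod 9), but 11² = 121 ≡ 13 (mod 27), not 4.

(⟸) This fails: take N = 25. Then 25² = 625 ≡ 4 (mod 27), yet 25 ≡ 7 (mod 9), not 2.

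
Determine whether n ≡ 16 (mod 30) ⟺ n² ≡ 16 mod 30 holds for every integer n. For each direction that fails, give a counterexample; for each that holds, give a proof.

Forward direction. Suppose n ≡ 16 (mod 30). Write n = 30j + 16. Then (30j + 16)² = 900j² + 960j + 256 = 30(30j² + 32j + 8) + 16, so n² ≡ 16 (mod 30).

Converse. This fails: take n = 4. Then 4² = 16 ≡ 16 (mod 30), yet 4 ≡ 4 (mod 30), not 16.

Only the forward implication holds.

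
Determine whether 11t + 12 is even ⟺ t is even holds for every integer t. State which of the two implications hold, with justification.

Forward direction. Suppose 11t + 12 is even. Since 11 is odd, 11t and t have the same parity, so 11t + 12 ≡ t + 12 (mod 2). As 12 is even, 11t + 12 is even exactly when t is even. Thus t is even.

Converse. Suppose t is even; write t = 2j. Then 11t + 12 = 11·(2j) + 12 = 2·11j + 12, which is even.

Both implications hold.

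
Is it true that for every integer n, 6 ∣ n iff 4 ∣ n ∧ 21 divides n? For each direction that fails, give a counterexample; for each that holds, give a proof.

Not equivalent: only (⇐) holds.

(⇒) This fails: take n = 6. Certainly 6 ∣ 6, but 4 ∤ 6.

(⇐) Suppose 4 ∣ n and 21 ∣ n. Any common multiple of 4 and 21 is a multiple of their lcm; here gcd(4, 21) = 1, so lcm(4, 21) = 4·21 = 84, so 84 ∣ n. Since 6 ∣ 84, it follows that 6 ∣ n.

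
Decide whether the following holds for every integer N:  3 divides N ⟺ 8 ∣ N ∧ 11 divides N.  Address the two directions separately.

Neither direction holds.

[⇒] This fails: take N = 3. Certainly 3 ∣ 3, but 8 ∤ 3.

[⇐] This fails: take N = 88. Both 8 ∣ 88 and 11 ∣ 88, yet 88 is not a multiple of 3 (since 88 = 29·3 + 1), so 3 ∤ 88.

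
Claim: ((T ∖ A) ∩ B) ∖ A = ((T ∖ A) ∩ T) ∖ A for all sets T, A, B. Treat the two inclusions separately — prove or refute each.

(⊆) Let x ∈ ((T ∖ A) ∩ B) ∖ A. Then x ∈ T ∩ B and x ∉ A, from which x ∈ ((T ∖ A) ∩ T) ∖ A.

(⊇) This inclusion fails. Take T = {1}, A = ∅, B = ∅; then 1 ∈ ((T ∖ A) ∩ T) ∖ A but 1 ∉ ((T ∖ A) ∩ B) ∖ A.

Only the forward inclusion holds.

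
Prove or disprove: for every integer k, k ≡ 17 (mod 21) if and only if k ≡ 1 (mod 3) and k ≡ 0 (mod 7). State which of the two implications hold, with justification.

[⇒] This fails: k = 17 gives 17 ≡ 17 (mod 21) but 17 ≡ 2 (mod 3), so the conjunction on the right does not hold.

[⇐] This fails: k = 7 satisfies both congruences on the right (7 ≡ 1 mod 3 and 7 ≡ 0 mod 7) yet 7 ≡ 7 (mod 21), not 17.

Both directions fail.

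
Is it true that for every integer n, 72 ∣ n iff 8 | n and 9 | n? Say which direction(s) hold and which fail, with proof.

Both directions hold.

[⇐] Suppose 8 ∣ n and 9 ∣ n. Any common multiple of 8 and 9 is a multiple of their lcm; here gcd(8, 9) = 1, so lcm(8, 9) = 8·9 = 72, so 72 ∣ n.

[⇒] If 72 ∣ n, write n = 72q. Since 72 = 9·8, n = 8·(9q), so 8 ∣ n; and since 72 = 8·9, n = 9·(8q), so 9 ∣ n.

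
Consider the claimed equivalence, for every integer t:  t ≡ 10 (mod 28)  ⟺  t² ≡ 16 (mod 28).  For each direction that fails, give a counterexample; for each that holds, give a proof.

Only the forward implication holds.

Forward direction. Suppose t ≡ 10 (mod 28). Write t = 28j + 10. Then (28j + 10)² = 784j² + 560j + 100 = 28(28j² + 20j + 3) + 16, so t² ≡ 16 (mod 28).

Converse. This fails: take t = 4. Then 4² = 16 ≡ 16 (mod 28), yet 4 ≡ 4 (mod 28), not 10.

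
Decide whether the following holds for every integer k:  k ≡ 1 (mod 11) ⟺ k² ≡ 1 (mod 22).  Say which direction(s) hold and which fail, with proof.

[⇒] This fails: take k = 12. Then 12 ≡ 1 (mod 11), but 12² = 144 ≡ 12 (mod 22), not 1.

[⇐] This fails: take k = 21. Then 21² = 441 ≡ 1 (mod 22), yet 21 ≡ 10 (mod 11), not 1.

Both directions fail.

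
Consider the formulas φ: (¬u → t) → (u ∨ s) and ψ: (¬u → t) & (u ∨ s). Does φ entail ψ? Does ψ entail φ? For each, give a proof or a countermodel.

Not equivalent: only (⇐) holds.

(⟹) This fails. Under t = F, u = F, s = F, the left side is true but the right side is false.

(⟸) Assume the antecedent. If u is true, (¬u → t) → (u ∨ s) reduces to true regardless of the other variables. If u is false, the antecedent forces (t = T, u = F, s = T), and (¬u → t) → (u ∨ s) holds there. Either way (¬u → t) → (u ∨ s) holds.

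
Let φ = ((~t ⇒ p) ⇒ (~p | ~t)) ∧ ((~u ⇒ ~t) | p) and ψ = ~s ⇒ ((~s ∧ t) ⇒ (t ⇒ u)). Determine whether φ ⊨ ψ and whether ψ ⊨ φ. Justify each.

(→) Assume the antecedent. If t is true, the antecedent forces (p = F, t = T, u = T, s = F) or (p = F, t = T, u = T, s = T), and ~s ⇒ ((~s ∧ t) ⇒ (t ⇒ u)) holds there. If t is false, ~s ⇒ ((~s ∧ t) ⇒ (t ⇒ u)) reduces to true regardless of the other variables. Either way ~s ⇒ ((~s ∧ t) ⇒ (t ⇒ u)) holds.

(←) This fails. Under p = T, t = T, u = T, s = F, the left side is false but the right side is true.

Not equivalent: only (⇒) holds.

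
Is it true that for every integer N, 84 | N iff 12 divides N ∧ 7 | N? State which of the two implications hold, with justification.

(⇒) If 84 ∣ N, write N = 84q. Since 84 = 7·12, N = 12·(7q), so 12 ∣ N; and since 84 = 12·7, N = 7·(12q), so 7 ∣ N.

(⇐) Suppose 12 ∣ N and 7 ∣ N. Any common multiple of 12 and 7 is a multiple of their lcm; here gcd(12, 7) = 1, so lcm(12, 7) = 12·7 = 84, so 84 ∣ N.

Both directions hold; the statement is true.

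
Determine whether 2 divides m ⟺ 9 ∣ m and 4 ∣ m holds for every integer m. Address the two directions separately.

Not equivalent: only (⇐) holds.

Forward direction. This fails: take m = 2. Certainly 2 ∣ 2, but 9 ∤ 2.

Converse. Suppose 9 ∣ m and 4 ∣ m. Any common multiple of 9 and 4 is a multiple of their lcm; here gcd(9, 4) = 1, so lcm(9, 4) = 9·4 = 36, so 36 ∣ m. Since 2 ∣ 36, it follows that 2 ∣ m.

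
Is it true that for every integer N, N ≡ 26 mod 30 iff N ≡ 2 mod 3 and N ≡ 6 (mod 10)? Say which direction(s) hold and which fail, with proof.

Both directions hold.

(←) If N ≡ 2 (mod 3) and N ≡ 6 (mod 10), then by the Chinese remainder theorem N ≡ 26 (mod 30). This is exactly N ≡ 26 (mod 30).

(→) Suppose N ≡ 26 (mod 30); write N = 30j + 26. Since 3 ∣ 30, reducing mod 3 gives N ≡ 26 ≡ 2 (mod 3); since 10 ∣ 30, reducing mod 10 gives N ≡ 26 ≡ 6 (mod 10).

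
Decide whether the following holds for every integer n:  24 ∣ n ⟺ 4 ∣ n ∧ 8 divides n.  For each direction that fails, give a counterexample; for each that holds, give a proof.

The forward direction holds; the converse fails.

(⟹) If 24 ∣ n, write n = 24q. Since 24 = 6·4, n = 4·(6q), so 4 ∣ n; and since 24 = 3·8, n = 8·(3q), so 8 ∣ n.

(⟸) This fails: take n = 8. Both 4 ∣ 8 and 8 ∣ 8, yet 8 is not a multiple of 24 (since 8 = 0·24 + 8), so 24 ∤ 8.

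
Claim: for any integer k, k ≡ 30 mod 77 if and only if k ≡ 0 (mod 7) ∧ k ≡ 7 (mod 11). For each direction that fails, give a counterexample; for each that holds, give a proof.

Both directions fail.

(⟹) This fails: k = 30 gives 30 ≡ 30 (mod 77) but 30 ≡ 2 (mod 7), so the conjunction on the right does not hold.

(⟸) This fails: k = 7 satisfies both congruences on the right (7 ≡ 0 mod 7 and 7 ≡ 7 mod 11) yet 7 ≡ 7 (mod 77), not 30.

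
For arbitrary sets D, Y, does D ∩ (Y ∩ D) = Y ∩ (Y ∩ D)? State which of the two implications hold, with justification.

Reverse inclusion. Let x ∈ Y ∩ (Y ∩ D). Then x ∈ D ∩ Y, from which x ∈ D ∩ (Y ∩ D).

Forward inclusion. Let x ∈ D ∩ (Y ∩ D). Then x ∈ D ∩ Y, from which x ∈ Y ∩ (Y ∩ D).

Both inclusions hold.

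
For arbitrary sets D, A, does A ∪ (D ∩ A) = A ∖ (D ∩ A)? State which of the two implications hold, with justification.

Only the reverse inclusion holds.

(⟸) Let x ∈ A ∖ (D ∩ A). Then x ∈ A and x ∉ D, from which x ∈ A ∪ (D ∩ A).

(⟹) This inclusion fails. Take D = {1}, A = {1}; then 1 ∈ A ∪ (D ∩ A) but 1 ∉ A ∖ (D ∩ A).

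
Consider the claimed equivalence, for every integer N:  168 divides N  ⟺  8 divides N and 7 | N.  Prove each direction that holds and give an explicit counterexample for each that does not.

(⇒) holds; (⇐) fails.

(⟹) If 168 ∣ N, write N = 168q. Since 168 = 21·8, N = 8·(21q), so 8 ∣ N; and since 168 = 24·7, N = 7·(24q), so 7 ∣ N.

(⟸) This fails: take N = 56. Both 8 ∣ 56 and 7 ∣ 56, yet 56 is not a multiple of 168 (since 56 = 0·168 + 56), so 168 ∤ 56.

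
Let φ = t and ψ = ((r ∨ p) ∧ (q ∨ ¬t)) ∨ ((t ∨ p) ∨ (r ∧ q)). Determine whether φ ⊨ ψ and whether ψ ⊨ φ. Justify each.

Forward direction. Assume the antecedent. If t is true, the consequent reduces to true regardless of the other variables. If t is false, the antecedent cannot hold. Either way the consequent holds.

Converse. This fails. Under t = F, q = F, r = T, p = F, the left side is false but the right side is true.

The forward direction holds; the converse fails.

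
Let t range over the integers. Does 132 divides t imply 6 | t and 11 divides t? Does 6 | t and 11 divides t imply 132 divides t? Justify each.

Only the forward direction holds.

Forward direction. If 132 ∣ t, write t = 132q. Since 132 = 22·6, t = 6·(22q), so 6 ∣ t; and since 132 = 12·11, t = 11·(12q), so 11 ∣ t.

Converse. This fails: take t = 66. Both 6 ∣ 66 and 11 ∣ 66, yet 66 is not a multiple of 132 (since 66 = 0·132 + 66), so 132 ∤ 66.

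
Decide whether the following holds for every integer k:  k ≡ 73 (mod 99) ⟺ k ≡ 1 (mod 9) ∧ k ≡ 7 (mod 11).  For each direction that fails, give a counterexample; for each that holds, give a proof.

(⇒) Suppose k ≡ 73 (mod 99); write k = 99j + 73. Since 9 ∣ 99, reducing mod 9 gives k ≡ 73 ≡ 1 (mod 9); since 11 ∣ 99, reducing mod 11 gives k ≡ 73 ≡ 7 (mod 11).

(⇐) Conversely, if k ≡ 1 (mod 9) and k ≡ 7 (mod 11), then by the Chinese remainder theorem k ≡ 73 (mod 99). This is exactly k ≡ 73 (mod 99).

Both directions hold; the statement is true.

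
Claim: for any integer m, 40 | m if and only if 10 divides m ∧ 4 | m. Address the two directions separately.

(⇒) holds; (⇐) fails.

(⇒) If 40 ∣ m, write m = 40q. Since 40 = 4·10, m = 10·(4q), so 10 ∣ m; and since 40 = 10·4, m = 4·(10q), so 4 ∣ m.

(⇐) This fails: take m = 20. Both 10 ∣ 20 and 4 ∣ 20, yet 20 is not a multiple of 40 (since 20 = 0·40 + 20), so 40 ∤ 20.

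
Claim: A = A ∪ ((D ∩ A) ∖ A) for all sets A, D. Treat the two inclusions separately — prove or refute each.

(⊆) Let x ∈ A. Then either x ∈ A and x ∉ D; or x ∈ A ∩ D. In each case x ∈ A ∪ ((D ∩ A) ∖ A), so A ⊆ A ∪ ((D ∩ A) ∖ A).

(⊇) Let x ∈ A ∪ ((D ∩ A) ∖ A). Then either x ∈ A and x ∉ D; or x ∈ A ∩ D. In each case x ∈ A, so A ∪ ((D ∩ A) ∖ A) ⊆ A.

The two sets are equal.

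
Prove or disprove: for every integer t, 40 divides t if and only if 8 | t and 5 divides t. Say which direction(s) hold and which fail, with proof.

Both directions hold; the statement is true.

[⇒] If 40 ∣ t, write t = 40q. Since 40 = 5·8, t = 8·(5q), so 8 ∣ t; and since 40 = 8·5, t = 5·(8q), so 5 ∣ t.

[⇐] Suppose 8 ∣ t and 5 ∣ t. Any common multiple of 8 and 5 is a multiple of their lcm; here gcd(8, 5) = 1, so lcm(8, 5) = 8·5 = 40, so 40 ∣ t.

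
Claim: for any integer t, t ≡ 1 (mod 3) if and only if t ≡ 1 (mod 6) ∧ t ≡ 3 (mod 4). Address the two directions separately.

Only the converse holds.

[⇐] If t ≡ 1 (mod 6) and t ≡ 3 (mod 4), then by the Chinese remainder theorem t ≡ 7 (mod 12). Since 7 ≡ 1 (mod 3) and 3 ∣ 12, we get t ≡ 1 (mod 3).

[⇒] This fails: t = 1 gives 1 ≡ 1 (mod 3) but 1 ≡ 1 (mod 4), so the conjunction on the right does not hold.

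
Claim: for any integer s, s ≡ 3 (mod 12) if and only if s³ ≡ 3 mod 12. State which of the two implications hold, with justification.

Both directions hold.

Forward direction. Suppose s ≡ 3 (mod 12). Write s = 12j + 3. Then (12j + 3)³ = 1728j³ + 1296j² + 324j + 27 = 12(144j³ + 108j² + 27j + 2) + 3, so s³ ≡ 3 (mod 12).

Converse. For the converse, argue contrapositively. If s ≢ 3 (mod 12), then s is congruent to one of 0, 1, 2, 4, 5, 6, 7, 8, 9, 10, 11 modulo 12, and these give s³ ≡ 0, 1, 8, 4, 5, 0, 7, 8, 9, 4, 11 respectively — never 3.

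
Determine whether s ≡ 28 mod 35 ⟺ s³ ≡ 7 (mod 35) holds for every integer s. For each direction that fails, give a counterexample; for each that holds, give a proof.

[⇒] Suppose s ≡ 28 mod 35. Write s = 35j + 28. Then (35j + 28)³ = 42875j³ + 102900j² + 82320j + 21952 = 35(1225j³ + 2940j² + 2352j + 627) + 7, so s³ ≡ 7 (mod 35).

[⇐] Conversely, suppose s³ ≡ 7 (mod 35). The only residue r in {0, …, 34} with r³ ≡ 7 (mod 35) is r = 28, so s ≡ 28 (mod 35).

Both implications hold.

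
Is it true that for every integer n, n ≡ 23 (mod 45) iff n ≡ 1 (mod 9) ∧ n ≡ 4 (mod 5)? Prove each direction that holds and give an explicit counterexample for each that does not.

Forward direction. This fails: n = 23 gives 23 ≡ 23 (mod 45) but 23 ≡ 5 (mod 9), so the conjunction on the right does not hold.

Converse. This fails: n = 19 satisfies both congruences on the right (19 ≡ 1 mod 9 and 19 ≡ 4 mod 5) yet 19 ≡ 19 (mod 45), not 23.

Both directions fail.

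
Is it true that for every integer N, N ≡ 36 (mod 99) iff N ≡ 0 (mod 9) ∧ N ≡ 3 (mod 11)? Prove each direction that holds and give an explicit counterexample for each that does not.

Both directions hold; the statement is true.

(→) Suppose N ≡ 36 (mod 99); write N = 99j + 36. Since 9 ∣ 99, reducing mod 9 gives N ≡ 36 ≡ 0 (mod 9); since 11 ∣ 99, reducing mod 11 gives N ≡ 36 ≡ 3 (mod 11).

(←) Conversely, if N ≡ 0 (mod 9) and N ≡ 3 (mod 11), then by the Chinese remainder theorem N ≡ 36 (mod 99). This is exactly N ≡ 36 (mod 99).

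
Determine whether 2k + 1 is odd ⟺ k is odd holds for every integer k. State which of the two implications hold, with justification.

[⇐] Suppose k is odd. Since 2 is even, 2k is even for every k, so 2k + 1 has the same parity as 1, which is odd. Hence 2k + 1 is odd.

[⇒] This fails: take k = 6. Then 2k + 1 = 13, which is odd, yet k = 6 is even, not odd.

The forward direction fails; the converse holds.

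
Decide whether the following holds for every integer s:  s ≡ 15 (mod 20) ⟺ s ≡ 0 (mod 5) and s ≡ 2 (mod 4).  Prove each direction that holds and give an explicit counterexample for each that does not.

(→) This fails: s = 15 gives 15 ≡ 15 (mod 20) but 15 ≡ 3 (mod 4), so the conjunction on the right does not hold.

(←) This fails: s = 10 satisfies both congruences on the right (10 ≡ 0 mod 5 and 10 ≡ 2 mod 4) yet 10 ≡ 10 (mod 20), not 15.

Neither direction holds.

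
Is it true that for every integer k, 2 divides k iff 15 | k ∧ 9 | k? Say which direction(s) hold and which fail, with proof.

Neither direction holds.

(→) This fails: take k = 2. Certainly 2 ∣ 2, but 15 ∤ 2.

(←) This fails: take k = 45. Both 15 ∣ 45 and 9 ∣ 45, yet 45 is not a multiple of 2 (since 45 = 22·2 + 1), so 2 ∤ 45.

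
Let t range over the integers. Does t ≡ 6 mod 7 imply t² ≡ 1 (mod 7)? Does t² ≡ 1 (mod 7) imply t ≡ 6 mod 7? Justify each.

[⇐] This fails: take t = 1. Then 1² = 1 ≡ 1 (mod 7), yet 1 ≡ 1 (mod 7), not 6.

[⇒] Suppose t ≡ 6 mod 7. Write t = 7j + 6. Then (7j + 6)² = 49j² + 84j + 36 = 7(7j² + 12j + 5) + 1, so t² ≡ 1 (mod 7).

The forward direction holds; the converse fails.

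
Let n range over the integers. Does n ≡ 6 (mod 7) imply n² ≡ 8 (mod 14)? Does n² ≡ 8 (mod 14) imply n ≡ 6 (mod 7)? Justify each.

[⇒] This fails: take n = 13. Then 13 ≡ 6 (mod 7), but 13² = 169 ≡ 1 (mod 14), not 8.

[⇐] This fails: take n = 8. Then 8² = 64 ≡ 8 (mod 14), yet 8 ≡ 1 (mod 7), not 6.

Neither implication holds.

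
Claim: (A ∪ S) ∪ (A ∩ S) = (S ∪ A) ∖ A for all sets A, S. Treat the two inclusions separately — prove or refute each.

Only the reverse inclusion holds.

Forward inclusion. This inclusion fails. Take A = {1}, S = ∅; then 1 ∈ (A ∪ S) ∪ (A ∩ S) but 1 ∉ (S ∪ A) ∖ A.

Reverse inclusion. Let x ∈ (S ∪ A) ∖ A. Then x ∈ S and x ∉ A, from which x ∈ (A ∪ S) ∪ (A ∩ S).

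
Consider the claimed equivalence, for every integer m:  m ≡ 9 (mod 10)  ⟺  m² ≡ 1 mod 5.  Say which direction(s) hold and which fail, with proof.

Not equivalent: only (⇒) holds.

(⇐) This fails: take m = 1. Then 1² = 1 ≡ 1 (mod 5), yet 1 ≡ 1 (mod 10), not 9.

(⇒) Suppose m ≡ 9 (mod 10). Then m² ≡ 9² = 81 (mod 10), and since 5 ∣ 10, also m² ≡ 1 (mod 5).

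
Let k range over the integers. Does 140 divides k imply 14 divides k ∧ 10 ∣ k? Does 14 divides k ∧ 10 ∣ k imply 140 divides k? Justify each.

Only the forward implication holds.

(⟹) If 140 ∣ k, write k = 140q. Since 140 = 10·14, k = 14·(10q), so 14 ∣ k; and since 140 = 14·10, k = 10·(14q), so 10 ∣ k.

(⟸) This fails: take k = 70. Both 14 ∣ 70 and 10 ∣ 70, yet 70 is not a multiple of 140 (since 70 = 0·140 + 70), so 140 ∤ 70.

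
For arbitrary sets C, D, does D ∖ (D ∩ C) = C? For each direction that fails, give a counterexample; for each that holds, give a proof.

Neither inclusion holds.

(⟹) This inclusion fails. Take C = ∅, D = {1}; then 1 ∈ D ∖ (D ∩ C) but 1 ∉ C.

(⟸) This inclusion fails. Take C = {1}, D = ∅; then 1 ∈ C but 1 ∉ D ∖ (D ∩ C).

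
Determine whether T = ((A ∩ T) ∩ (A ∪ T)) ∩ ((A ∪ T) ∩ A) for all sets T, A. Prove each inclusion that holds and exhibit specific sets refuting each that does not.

(⊆) This inclusion fails. Take T = {1}, A = ∅; then 1 ∈ T but 1 ∉ ((A ∩ T) ∩ (A ∪ T)) ∩ ((A ∪ T) ∩ A).

(⊇) Let x ∈ ((A ∩ T) ∩ (A ∪ T)) ∩ ((A ∪ T) ∩ A). Then x ∈ T ∩ A, from which x ∈ T.

Only the reverse inclusion holds.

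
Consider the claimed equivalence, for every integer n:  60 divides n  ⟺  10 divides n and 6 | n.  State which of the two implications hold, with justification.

Only the forward implication holds.

(⇒) If 60 ∣ n, write n = 60q. Since 60 = 6·10, n = 10·(6q), so 10 ∣ n; and since 60 = 10·6, n = 6·(10q), so 6 ∣ n.

(⇐) This fails: take n = 30. Both 10 ∣ 30 and 6 ∣ 30, yet 30 is not a multiple of 60 (since 30 = 0·60 + 30), so 60 ∤ 30.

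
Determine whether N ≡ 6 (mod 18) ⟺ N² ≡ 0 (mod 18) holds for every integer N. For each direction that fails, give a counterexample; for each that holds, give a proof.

Forward direction. Suppose N ≡ 6 (mod 18). Write N = 18j + 6. Then (18j + 6)² = 324j² + 216j + 36 = 18(18j² + 12j + 2) + 0, so N² ≡ 0 (mod 18).

Converse. This fails: take N = 0. Then 0² = 0 ≡ 0 (mod 18), yet 0 ≡ 0 (mod 18), not 6.

Only the forward direction holds.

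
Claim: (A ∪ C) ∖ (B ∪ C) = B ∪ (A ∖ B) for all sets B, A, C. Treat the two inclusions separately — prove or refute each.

(⊆) Let x ∈ (A ∪ C) ∖ (B ∪ C). Then x ∈ A and x ∉ B, C, from which x ∈ B ∪ (A ∖ B).

(⊇) This inclusion fails. Take B = {1}, A = ∅, C = ∅; then 1 ∈ B ∪ (A ∖ B) but 1 ∉ (A ∪ C) ∖ (B ∪ C).

Only the forward inclusion holds.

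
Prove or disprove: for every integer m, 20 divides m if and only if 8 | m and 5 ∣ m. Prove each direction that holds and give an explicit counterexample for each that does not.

[⇒] This fails: take m = 20. Certainly 20 ∣ 20, but 8 ∤ 20.

[⇐] Suppose 8 ∣ m and 5 ∣ m. Any common multiple of 8 and 5 is a multiple of their lcm; here gcd(8, 5) = 1, so lcm(8, 5) = 8·5 = 40, so 40 ∣ m. Since 20 ∣ 40, it follows that 20 ∣ m.

Only the converse holds.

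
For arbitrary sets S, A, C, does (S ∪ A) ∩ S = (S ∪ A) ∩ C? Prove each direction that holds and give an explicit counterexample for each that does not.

Both inclusions fail.

(⊆) This inclusion fails. Take S = {1}, A = ∅, C = ∅; then 1 ∈ (S ∪ A) ∩ S but 1 ∉ (S ∪ A) ∩ C.

(⊇) This inclusion fails. Take S = ∅, A = {1}, C = {1}; then 1 ∈ (S ∪ A) ∩ C but 1 ∉ (S ∪ A) ∩ S.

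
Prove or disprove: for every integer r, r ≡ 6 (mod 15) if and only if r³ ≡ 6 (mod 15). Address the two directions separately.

Forward direction. Suppose r ≡ 6 (mod 15). Write r = 15j + 6. Then (15j + 6)³ = 3375j³ + 4050j² + 1620j + 216 = 15(225j³ + 270j² + 108j + 14) + 6, so r³ ≡ 6 (mod 15).

Converse. Suppose r³ ≡ 6 (mod 15). The only residue r in {0, …, 14} with r³ ≡ 6 (mod 15) is r = 6, so r ≡ 6 (mod 15).

Equivalent; both directions hold.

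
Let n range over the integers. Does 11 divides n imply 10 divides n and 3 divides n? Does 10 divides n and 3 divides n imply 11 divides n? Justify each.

Both directions fail.

[⇒] This fails: take n = 11. Certainly 11 ∣ 11, but 10 ∤ 11.

[⇐] This fails: take n = 30. Both 10 ∣ 30 and 3 ∣ 30, yet 30 is not a multiple of 11 (since 30 = 2·11 + 8), so 11 ∤ 30.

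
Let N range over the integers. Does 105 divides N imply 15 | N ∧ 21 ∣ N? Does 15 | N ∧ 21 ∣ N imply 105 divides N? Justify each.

Both directions hold.

[⇒] If 105 ∣ N, write N = 105q. Since 105 = 7·15, N = 15·(7q), so 15 ∣ N; and since 105 = 5·21, N = 21·(5q), so 21 ∣ N.

[⇐] Suppose 15 ∣ N and 21 ∣ N. Any common multiple of 15 and 21 is a multiple of their lcm; here lcm(15, 21) = 15·21/gcd(15, 21) = 315/3 = 105, so 105 ∣ N.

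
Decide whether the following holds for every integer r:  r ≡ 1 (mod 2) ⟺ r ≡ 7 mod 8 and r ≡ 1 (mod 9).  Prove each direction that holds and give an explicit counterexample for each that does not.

Only the reverse direction holds.

(⟹) This fails: r = 1 gives 1 ≡ 1 (mod 2) but 1 ≡ 1 (mod 8), so the conjunction on the right does not hold.

(⟸) Conversely, if r ≡ 7 (mod 8) and r ≡ 1 (mod 9), then by the Chinese remainder theorem r ≡ 55 (mod 72). Since 55 ≡ 1 (mod 2) and 2 ∣ 72, we get r ≡ 1 (mod 2).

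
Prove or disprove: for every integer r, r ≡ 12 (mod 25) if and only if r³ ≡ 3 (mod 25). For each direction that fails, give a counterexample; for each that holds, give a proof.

Forward direction. Suppose r ≡ 12 (mod 25). Write r = 25j + 12. Then (25j + 12)³ = 15625j³ + 22500j² + 10800j + 1728 = 25(625j³ + 900j² + 432j + 69) + 3, so r³ ≡ 3 (mod 25).

Converse. Suppose r³ ≡ 3 (mod 25). The only residue r in {0, …, 24} with r³ ≡ 3 (mod 25) is r = 12, so r ≡ 12 (mod 25).

Both directions hold; the statement is true.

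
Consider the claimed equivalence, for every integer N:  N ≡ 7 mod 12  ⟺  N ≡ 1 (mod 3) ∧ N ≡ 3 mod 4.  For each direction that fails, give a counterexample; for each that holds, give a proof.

Both directions hold.

[⇒] Suppose N ≡ 7 (mod 12); write N = 12j + 7. Since 3 ∣ 12, reducing mod 3 gives N ≡ 7 ≡ 1 (mod 3); since 4 ∣ 12, reducing mod 4 gives N ≡ 7 ≡ 3 (mod 4).

[⇐] Conversely, if N ≡ 1 (mod 3) and N ≡ 3 (mod 4), then by the Chinese remainder theorem N ≡ 7 (mod 12). This is exactly N ≡ 7 (mod 12).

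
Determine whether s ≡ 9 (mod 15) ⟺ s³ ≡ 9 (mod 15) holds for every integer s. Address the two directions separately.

(⟹) Suppose s ≡ 9 (mod 15). Write s = 15j + 9. Then (15j + 9)³ = 3375j³ + 6075j² + 3645j + 729 = 15(225j³ + 405j² + 243j + 48) + 9, so s³ ≡ 9 (mod 15).

(⟸) Conversely, suppose s³ ≡ 9 (mod 15). The only residue r in {0, …, 14} with r³ ≡ 9 (mod 15) is r = 9, so s ≡ 9 (mod 15).

Both implications hold.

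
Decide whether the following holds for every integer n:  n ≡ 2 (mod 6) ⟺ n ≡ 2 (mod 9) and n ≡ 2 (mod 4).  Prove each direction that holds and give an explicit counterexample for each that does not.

Only the converse holds.

(⇐) If n ≡ 2 (mod 9) and n ≡ 2 (mod 4), then by the Chinese remainder theorem n ≡ 2 (mod 36). Since 2 ≡ 2 (mod 6) and 6 ∣ 36, we get n ≡ 2 (mod 6).

(⇒) This fails: n = 32 gives 32 ≡ 2 (mod 6) but 32 ≡ 5 (mod 9), so the conjunction on the right does not hold.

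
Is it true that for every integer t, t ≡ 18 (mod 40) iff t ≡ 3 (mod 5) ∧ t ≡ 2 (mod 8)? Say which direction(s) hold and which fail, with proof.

(⇒) Suppose t ≡ 18 (mod 40); write t = 40j + 18. Since 5 ∣ 40, reducing mod 5 gives t ≡ 18 ≡ 3 (mod 5); since 8 ∣ 40, reducing mod 8 gives t ≡ 18 ≡ 2 (mod 8).

(⇐) Conversely, if t ≡ 3 (mod 5) and t ≡ 2 (mod 8), then by the Chinese remainder theorem t ≡ 18 (mod 40). This is exactly t ≡ 18 (mod 40).

Both directions hold.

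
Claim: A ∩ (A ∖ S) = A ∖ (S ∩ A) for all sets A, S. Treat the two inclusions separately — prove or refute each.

(⟹) Let x ∈ A ∩ (A ∖ S). Then x ∈ A and x ∉ S, from which x ∈ A ∖ (S ∩ A).

(⟸) Let x ∈ A ∖ (S ∩ A). Then x ∈ A and x ∉ S, from which x ∈ A ∩ (A ∖ S).

Both inclusions hold.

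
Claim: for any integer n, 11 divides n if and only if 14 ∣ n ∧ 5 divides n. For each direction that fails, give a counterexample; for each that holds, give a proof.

Forward direction. This fails: take n = 11. Certainly 11 ∣ 11, but 14 ∤ 11.

Converse. This fails: take n = 70. Both 14 ∣ 70 and 5 ∣ 70, yet 70 is not a multiple of 11 (since 70 = 6·11 + 4), so 11 ∤ 70.

Both directions fail.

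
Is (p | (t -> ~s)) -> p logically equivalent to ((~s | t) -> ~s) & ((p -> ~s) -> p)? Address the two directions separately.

Only the converse holds.

Forward direction. This fails. Under p = F, t = T, s = T, the left side is true but the right side is false.

Converse. Assume the antecedent. If p is true, (p | (t -> ~s)) -> p reduces to true regardless of the other variables. If p is false, the antecedent cannot hold. Either way (p | (t -> ~s)) -> p holds.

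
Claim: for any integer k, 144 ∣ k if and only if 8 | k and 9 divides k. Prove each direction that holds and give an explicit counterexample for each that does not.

[⇒] If 144 ∣ k, write k = 144q. Since 144 = 18·8, k = 8·(18q), so 8 ∣ k; and since 144 = 16·9, k = 9·(16q), so 9 ∣ k.

[⇐] This fails: take k = 72. Both 8 ∣ 72 and 9 ∣ 72, yet 72 is not a multiple of 144 (since 72 = 0·144 + 72), so 144 ∤ 72.

The forward direction holds; the converse fails.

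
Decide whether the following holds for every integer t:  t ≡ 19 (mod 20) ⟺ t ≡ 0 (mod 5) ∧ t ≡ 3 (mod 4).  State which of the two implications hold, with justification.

(→) This fails: t = 19 gives 19 ≡ 19 (mod 20) but 19 ≡ 4 (mod 5), so the conjunction on the right does not hold.

(←) This fails: t = 15 satisfies both congruences on the right (15 ≡ 0 mod 5 and 15 ≡ 3 mod 4) yet 15 ≡ 15 (mod 20), not 19.

Neither direction holds.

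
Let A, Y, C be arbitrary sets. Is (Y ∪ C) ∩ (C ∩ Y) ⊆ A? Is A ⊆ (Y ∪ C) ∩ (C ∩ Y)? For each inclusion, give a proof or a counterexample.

Neither inclusion holds.

(⟹) This inclusion fails. Take A = ∅, Y = {1}, C = {1}; then 1 ∈ (Y ∪ C) ∩ (C ∩ Y) but 1 ∉ A.

(⟸) This inclusion fails. Take A = {1}, Y = ∅, C = ∅; then 1 ∈ A but 1 ∉ (Y ∪ C) ∩ (C ∩ Y).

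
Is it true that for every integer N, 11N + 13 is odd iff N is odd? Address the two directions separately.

(⇒) fails and (⇐) fails.

Forward direction. This fails: N = 2 gives 11N + 13 = 35, which is odd, but 2 is even, not odd.

Converse. This also fails: N = 5 is odd, but 11N + 13 = 68 is even, not odd.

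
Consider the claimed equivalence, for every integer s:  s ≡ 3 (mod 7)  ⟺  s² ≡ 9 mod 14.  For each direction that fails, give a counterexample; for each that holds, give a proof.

(⇒) This fails: take s = 10. Then 10 ≡ 3 (mod 7), but 10² = 100 ≡ 2 (mod 14), not 9.

(⇐) This fails: take s = 11. Then 11² = 121 ≡ 9 (mod 14), yet 11 ≡ 4 (mod 7), not 3.

(⇒) fails and (⇐) fails.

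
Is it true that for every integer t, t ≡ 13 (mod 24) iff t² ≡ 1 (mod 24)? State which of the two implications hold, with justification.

Only the forward direction holds.

Converse. This fails: take t = 1. Then 1² = 1 ≡ 1 (mod 24), yet 1 ≡ 1 (mod 24), not 13.

Forward direction. Suppose t ≡ 13 (mod 24). Write t = 24j + 13. Then (24j + 13)² = 576j² + 624j + 169 = 24(24j² + 26j + 7) + 1, so t² ≡ 1 (mod 24).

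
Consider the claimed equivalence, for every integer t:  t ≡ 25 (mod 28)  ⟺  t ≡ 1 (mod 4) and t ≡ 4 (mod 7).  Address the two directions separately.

Equivalent; both directions hold.

[⇒] Suppose t ≡ 25 (mod 28); write t = 28j + 25. Since 4 ∣ 28, reducing mod 4 gives t ≡ 25 ≡ 1 (mod 4); since 7 ∣ 28, reducing mod 7 gives t ≡ 25 ≡ 4 (mod 7).

[⇐] Conversely, if t ≡ 1 (mod 4) and t ≡ 4 (mod 7), then by the Chinese remainder theorem t ≡ 25 (mod 28). This is exactly t ≡ 25 (mod 28).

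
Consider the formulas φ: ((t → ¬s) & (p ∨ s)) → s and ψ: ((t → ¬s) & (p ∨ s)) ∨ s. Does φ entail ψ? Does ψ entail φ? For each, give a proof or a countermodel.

(⇒) This fails. Under s = F, t = F, p = F, the left side is true but the right side is false.

(⇐) This fails. Under s = F, t = F, p = T, the left side is false but the right side is true.

Neither implication holds.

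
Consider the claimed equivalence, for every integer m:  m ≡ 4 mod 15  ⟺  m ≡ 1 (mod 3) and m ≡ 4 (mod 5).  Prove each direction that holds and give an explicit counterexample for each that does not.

Forward direction. Suppose m ≡ 4 (mod 15); write m = 15j + 4. Since 3 ∣ 15, reducing mod 3 gives m ≡ 4 ≡ 1 (mod 3); since 5 ∣ 15, reducing mod 5 gives m ≡ 4 (mod 5).

Converse. If m ≡ 1 (mod 3) and m ≡ 4 (mod 5), then by the Chinese remainder theorem m ≡ 4 (mod 15). This is exactly m ≡ 4 (mod 15).

Equivalent; both directions hold.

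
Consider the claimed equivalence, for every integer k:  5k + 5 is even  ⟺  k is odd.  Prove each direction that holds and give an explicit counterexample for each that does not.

Equivalent; both directions hold.

(⟸) Suppose k is odd; write k = 2j + 1. Then 5k + 5 = 5·(2j + 1) + 5 = 2·5j + 10, which is even.

(⟹) Suppose 5k + 5 is even. Since 5 is odd, 5k and k have the same parity, so 5k + 5 ≡ k + 5 (mod 2). As 5 is odd, 5k + 5 is even exactly when k is odd. Thus k is odd.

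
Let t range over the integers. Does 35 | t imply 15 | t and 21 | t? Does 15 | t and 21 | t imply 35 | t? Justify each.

Forward direction. This fails: take t = 35. Certainly 35 ∣ 35, but 15 ∤ 35.

Converse. Suppose 15 ∣ t and 21 ∣ t. Any common multiple of 15 and 21 is a multiple of their lcm; here lcm(15, 21) = 15·21/gcd(15, 21) = 315/3 = 105, so 105 ∣ t. Since 35 ∣ 105, it follows that 35 ∣ t.

The forward direction fails; the converse holds.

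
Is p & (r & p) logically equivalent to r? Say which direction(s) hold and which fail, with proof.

(⇒) holds; (⇐) fails.

(→) Assume the antecedent. If r is true, r reduces to true regardless of the other variables. If r is false, the antecedent cannot hold. Either way r holds.

(←) This fails. Under r = T, p = F, the left side is false but the right side is true.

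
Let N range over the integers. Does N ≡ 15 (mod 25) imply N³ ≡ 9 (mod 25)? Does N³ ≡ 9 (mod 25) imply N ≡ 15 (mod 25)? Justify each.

Neither implication holds.

(⇒) This fails: take N = 15. Then 15 ≡ 15 (mod 25), but 15³ = 3375 ≡ 0 (mod 25), not 9.

(⇐) This fails: take N = 19. Then 19³ = 6859 ≡ 9 (mod 25), yet 19 ≡ 19 (mod 25), not 15.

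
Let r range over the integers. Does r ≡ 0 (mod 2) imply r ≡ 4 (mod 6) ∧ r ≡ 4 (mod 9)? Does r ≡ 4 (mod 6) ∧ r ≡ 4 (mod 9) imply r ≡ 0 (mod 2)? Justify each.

[⇒] This fails: r = 0 gives 0 ≡ 0 (mod 2) but 0 ≡ 0 (mod 6), so the conjunction on the right does not hold.

[⇐] Conversely, if r ≡ 4 (mod 6) and r ≡ 4 (mod 9), then by the Chinese remainder theorem r ≡ 4 (mod 18). Since 4 ≡ 0 (mod 2) and 2 ∣ 18, we get r ≡ 0 (mod 2).

Only the reverse direction holds.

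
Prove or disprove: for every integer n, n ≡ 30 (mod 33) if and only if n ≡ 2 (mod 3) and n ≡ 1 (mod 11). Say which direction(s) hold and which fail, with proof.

Neither implication holds.

(⇒) This fails: n = 30 gives 30 ≡ 30 (mod 33) but 30 ≡ 0 (mod 3), so the conjunction on the right does not hold.

(⇐) This fails: n = 23 satisfies both congruences on the right (23 ≡ 2 mod 3 and 23 ≡ 1 mod 11) yet 23 ≡ 23 (mod 33), not 30.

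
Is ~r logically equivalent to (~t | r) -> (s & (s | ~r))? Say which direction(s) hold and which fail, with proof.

[⇒] This fails. Under t = F, r = F, s = F, the left side is true but the right side is false.

[⇐] This fails. Under t = F, r = T, s = T, the left side is false but the right side is true.

(⇒) fails and (⇐) fails.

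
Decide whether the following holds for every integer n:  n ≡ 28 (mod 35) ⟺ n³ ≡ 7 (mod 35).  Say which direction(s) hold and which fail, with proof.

Forward direction. Suppose n ≡ 28 (mod 35). Write n = 35j + 28. Then (35j + 28)³ = 42875j³ + 102900j² + 82320j + 21952 = 35(1225j³ + 2940j² + 2352j + 627) + 7, so n³ ≡ 7 (mod 35).

Converse. Suppose n³ ≡ 7 (mod 35). The only residue r in {0, …, 34} with r³ ≡ 7 (mod 35) is r = 28, so n ≡ 28 (mod 35).

Both implications hold.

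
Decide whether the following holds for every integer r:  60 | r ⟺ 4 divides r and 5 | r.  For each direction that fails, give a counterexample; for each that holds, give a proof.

The forward direction holds; the converse fails.

(⇒) If 60 ∣ r, write r = 60q. Since 60 = 15·4, r = 4·(15q), so 4 ∣ r; and since 60 = 12·5, r = 5·(12q), so 5 ∣ r.

(⇐) This fails: take r = 20. Both 4 ∣ 20 and 5 ∣ 20, yet 20 is not a multiple of 60 (since 20 = 0·60 + 20), so 60 ∤ 20.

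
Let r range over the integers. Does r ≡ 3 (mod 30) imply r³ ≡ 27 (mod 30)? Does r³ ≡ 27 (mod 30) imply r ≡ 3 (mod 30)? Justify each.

Both directions hold; the statement is true.

(⇒) Suppose r ≡ 3 (mod 30). Write r = 30j + 3. Then (30j + 3)³ = 27000j³ + 8100j² + 810j + 27 = 30(900j³ + 270j² + 27j) + 27, so r³ ≡ 27 (mod 30).

(⇐) Conversely, suppose r³ ≡ 27 (mod 30). The only residue r in {0, …, 29} with r³ ≡ 27 (mod 30) is r = 3, so r ≡ 3 (mod 30).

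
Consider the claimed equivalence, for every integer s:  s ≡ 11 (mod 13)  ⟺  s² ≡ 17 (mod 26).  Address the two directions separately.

Forward direction. This fails: take s = 24. Then 24 ≡ 11 (mod 13), but 24² = 576 ≡ 4 (mod 26), not 17.

Converse. This fails: take s = 15. Then 15² = 225 ≡ 17 (mod 26), yet 15 ≡ 2 (mod 13), not 11.

(⇒) fails and (⇐) fails.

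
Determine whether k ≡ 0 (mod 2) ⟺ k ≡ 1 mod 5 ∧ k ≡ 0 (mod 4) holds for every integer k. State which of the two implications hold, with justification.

(←) If k ≡ 1 (mod 5) and k ≡ 0 (mod 4), then by the Chinese remainder theorem k ≡ 16 (mod 20). Since 16 ≡ 0 (mod 2) and 2 ∣ 20, we get k ≡ 0 (mod 2).

(→) This fails: k = 0 gives 0 ≡ 0 (mod 2) but 0 ≡ 0 (mod 5), so the conjunction on the right does not hold.

The forward direction fails; the converse holds.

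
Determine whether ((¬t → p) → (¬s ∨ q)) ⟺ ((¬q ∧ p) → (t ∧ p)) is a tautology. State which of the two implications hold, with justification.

[⇒] This fails. Under t = F, p = T, q = F, s = F, the left side is true but the right side is false.

[⇐] This fails. Under t = T, p = F, q = F, s = T, the left side is false but the right side is true.

Both directions fail.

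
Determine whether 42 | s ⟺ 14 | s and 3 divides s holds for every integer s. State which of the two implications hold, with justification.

The biconditional holds.

(→) If 42 ∣ s, write s = 42q. Since 42 = 3·14, s = 14·(3q), so 14 ∣ s; and since 42 = 14·3, s = 3·(14q), so 3 ∣ s.

(←) Suppose 14 ∣ s and 3 ∣ s. Any common multiple of 14 and 3 is a multiple of their lcm; here gcd(14, 3) = 1, so lcm(14, 3) = 14·3 = 42, so 42 ∣ s.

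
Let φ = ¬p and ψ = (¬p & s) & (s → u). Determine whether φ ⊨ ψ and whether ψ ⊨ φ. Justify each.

Not equivalent: only (⇐) holds.

[⇒] This fails. Under p = F, u = F, s = F, the left side is true but the right side is false.

[⇐] Assume the antecedent. If p is true, the antecedent cannot hold. If p is false, ¬p reduces to true regardless of the other variables. Either way ¬p holds.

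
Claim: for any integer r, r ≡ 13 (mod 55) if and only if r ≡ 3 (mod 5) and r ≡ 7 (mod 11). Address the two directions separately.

Forward direction. This fails: r = 13 gives 13 ≡ 13 (mod 55) but 13 ≡ 2 (mod 11), so the conjunction on the right does not hold.

Converse. This fails: r = 18 satisfies both congruences on the right (18 ≡ 3 mod 5 and 18 ≡ 7 mod 11) yet 18 ≡ 18 (mod 55), not 13.

(⇒) fails and (⇐) fails.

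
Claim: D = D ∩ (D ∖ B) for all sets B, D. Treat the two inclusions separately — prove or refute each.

(⊆) This inclusion fails. Take B = {1}, D = {1}; then 1 ∈ D but 1 ∉ D ∩ (D ∖ B).

(⊇) Let x ∈ D ∩ (D ∖ B). Then x ∈ D and x ∉ B, from which x ∈ D.

The sets are not equal: only the reverse inclusion holds.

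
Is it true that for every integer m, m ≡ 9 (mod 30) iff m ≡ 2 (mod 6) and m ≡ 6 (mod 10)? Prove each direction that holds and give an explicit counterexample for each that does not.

(⟹) This fails: m = 9 gives 9 ≡ 9 (mod 30) but 9 ≡ 3 (mod 6), so the conjunction on the right does not hold.

(⟸) This fails: m = 26 satisfies both congruences on the right (26 ≡ 2 mod 6 and 26 ≡ 6 mod 10) yet 26 ≡ 26 (mod 30), not 9.

Both directions fail.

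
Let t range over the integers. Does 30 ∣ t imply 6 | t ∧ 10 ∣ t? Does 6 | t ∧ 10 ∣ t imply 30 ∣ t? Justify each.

Both implications hold.

(→) If 30 ∣ t, write t = 30q. Since 30 = 5·6, t = 6·(5q), so 6 ∣ t; and since 30 = 3·10, t = 10·(3q), so 10 ∣ t.

(←) Suppose 6 ∣ t and 10 ∣ t. Any common multiple of 6 and 10 is a multiple of their lcm; here lcm(6, 10) = 6·10/gcd(6, 10) = 60/2 = 30, so 30 ∣ t.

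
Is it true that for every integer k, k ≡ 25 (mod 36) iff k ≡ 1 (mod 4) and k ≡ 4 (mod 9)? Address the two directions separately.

(⟹) This fails: k = 25 gives 25 ≡ 25 (mod 36) but 25 ≡ 7 (mod 9), so the conjunction on the right does not hold.

(⟸) This fails: k = 13 satisfies both congruences on the right (13 ≡ 1 mod 4 and 13 ≡ 4 mod 9) yet 13 ≡ 13 (mod 36), not 25.

Neither direction holds.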